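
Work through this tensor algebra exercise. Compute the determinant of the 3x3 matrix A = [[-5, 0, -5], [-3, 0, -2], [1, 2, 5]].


Expanding along the first row, det(A) = a11*M_11 - a12*M_12 + a13*M_13, where M_1j is the (1,j) minor.
Minor M_11 = 0*5 - -2*2 = 4
Minor M_12 = -3*5 - -2*1 = -13
Minor M_13 = -3*2 - 0*1 = -6
det = -5*(4) - 0*(-13) + -5*(-6)
    = -20 - 0 + 30
    = 10

10


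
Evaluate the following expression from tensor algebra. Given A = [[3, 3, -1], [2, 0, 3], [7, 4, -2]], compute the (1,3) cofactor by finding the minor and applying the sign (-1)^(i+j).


To find cofactor C_{13}, delete row 1 and column 3.
The resulting 2x2 submatrix is: [[2, 0], [7, 4]]
Minor M_{13} = 2*4 - 0*7
  = 8 - 0 = 8
Sign = (-1)^(1+3) = (-1)^4 = 1
Cofactor C_{13} = 1 * 8 = 8

8


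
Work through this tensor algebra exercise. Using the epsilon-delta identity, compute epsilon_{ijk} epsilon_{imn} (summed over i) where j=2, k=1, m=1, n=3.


Using the identity: epsilon_{ijk} epsilon_{imn} = delta_{jm} delta_{kn} - delta_{jn} delta_{km}.
delta_{21} = 0
delta_{13} = 0
delta_{23} = 0
delta_{11} = 1
Result = 0 * 0 - 0 * 1 = 0 - 0 = 0

0


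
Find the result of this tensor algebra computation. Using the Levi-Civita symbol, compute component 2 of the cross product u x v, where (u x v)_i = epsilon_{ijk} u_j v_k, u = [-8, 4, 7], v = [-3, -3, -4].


(u x v)_2 = sum_{j,k} epsilon_{2jk} u_j v_k. Only permutations of (1,2,3) contribute; the two non-zero terms are:
eps_{213} u_1 v_3 = -1 * -8 * -4 = -32
eps_{231} u_3 v_1 = 1 * 7 * -3 = -21
(u x v)_2 = -53

-53


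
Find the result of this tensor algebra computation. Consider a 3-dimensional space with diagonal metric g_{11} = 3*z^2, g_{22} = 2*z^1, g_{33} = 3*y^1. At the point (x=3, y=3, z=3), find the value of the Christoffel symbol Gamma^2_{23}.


For a diagonal metric, Gamma^k_{ij} = (1/2) g^{kk} (dg_{ik}/dx_j + dg_{jk}/dx_i - dg_{ij}/dx_k).
The metric is diagonal, so g_{ab} = 0 for a != b.
At the given point: g_{11} = 27, g_{22} = 6, g_{33} = 9
g^{22} = 1/6
dg_{22}/dx_3 = dg_{22}/dx_3 = 2
dg_{32}/dx_2 = 0 (off-diagonal)
dg_{23}/dx_2 = 0 (off-diagonal)
Numerator = 2 + 0 - 0 = 2
Gamma^2_{23} = 2 / (2 * 6) = 1/6

1/6


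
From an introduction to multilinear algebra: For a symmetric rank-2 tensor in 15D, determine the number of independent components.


A symmetric rank-2 tensor in d dimensions has d(d+1)/2 independent components.
d = 15
d(d+1)/2 = 15 * 16 / 2 = 240 / 2 = 120

120


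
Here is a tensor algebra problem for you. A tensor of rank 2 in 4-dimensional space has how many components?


The number of components of a rank-r tensor in d dimensions is d^r.
Here d = 4 and r = 2.
4^2 = 16

16


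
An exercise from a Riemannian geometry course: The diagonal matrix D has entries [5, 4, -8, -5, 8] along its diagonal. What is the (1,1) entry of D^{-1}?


For a diagonal matrix, the inverse has entries (D^{-1})_{ii} = 1/d_{ii}.
The diagonal entries are: d_{11} = 5, d_{22} = 4, d_{33} = -8, d_{44} = -5, d_{55} = 8
We need (D^{-1})_{11} = 1/d_{11} = 1/5 = 1/5

1/5


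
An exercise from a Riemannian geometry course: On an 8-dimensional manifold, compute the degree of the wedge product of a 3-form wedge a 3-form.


The degree of a wedge product is the sum of the degrees of the individual forms.
Degrees: 3, 3
Total degree = 3 + 3 = 6

6


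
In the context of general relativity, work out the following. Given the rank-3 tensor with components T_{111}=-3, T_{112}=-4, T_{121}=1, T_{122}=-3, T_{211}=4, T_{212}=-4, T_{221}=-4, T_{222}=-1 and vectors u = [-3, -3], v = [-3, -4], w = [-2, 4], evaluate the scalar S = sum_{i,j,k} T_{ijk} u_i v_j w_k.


S = sum over i,j,k of T_{ijk} u_i v_j w_k. Expanding all 8 terms:
T_{111}*u_1*v_1*w_1 = -3*-3*-3*-2 = 54  (running total: 54)
T_{112}*u_1*v_1*w_2 = -4*-3*-3*4 = -144  (running total: -90)
T_{121}*u_1*v_2*w_1 = 1*-3*-4*-2 = -24  (running total: -114)
T_{122}*u_1*v_2*w_2 = -3*-3*-4*4 = -144  (running total: -258)
T_{211}*u_2*v_1*w_1 = 4*-3*-3*-2 = -72  (running total: -330)
T_{212}*u_2*v_1*w_2 = -4*-3*-3*4 = -144  (running total: -474)
T_{221}*u_2*v_2*w_1 = -4*-3*-4*-2 = 96  (running total: -378)
T_{222}*u_2*v_2*w_2 = -1*-3*-4*4 = -48  (running total: -426)
S = -426

-426


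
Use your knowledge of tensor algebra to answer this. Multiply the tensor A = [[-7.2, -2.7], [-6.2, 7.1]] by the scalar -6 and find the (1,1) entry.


Scalar multiplication: (cA)_{ij} = c * A_{ij}.
c = -6
A_{11} = -7.2
(cA)_{11} = -6 * -7.2 = 43.2

43.2


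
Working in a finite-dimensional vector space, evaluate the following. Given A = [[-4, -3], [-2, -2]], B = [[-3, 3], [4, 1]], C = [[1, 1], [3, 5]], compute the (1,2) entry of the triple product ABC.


(ABC)_{12} = sum_m (AB)_{1m} C_{m2}. First compute row 1 of AB.
(AB)_{11} = -4*-3 + -3*4 = 0
(AB)_{12} = -4*3 + -3*1 = -15
Now contract with column 2 of C:
(AB)_{11} * C_{12} = 0 * 1 = 0
(AB)_{12} * C_{22} = -15 * 5 = -75
(ABC)_{12} = 0 + -75 = -75

-75


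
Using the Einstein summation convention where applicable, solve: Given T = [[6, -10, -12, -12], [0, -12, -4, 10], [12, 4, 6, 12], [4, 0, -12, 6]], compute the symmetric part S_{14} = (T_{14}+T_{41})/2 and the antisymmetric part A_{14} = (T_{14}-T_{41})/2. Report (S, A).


T_{14} = -12
T_{41} = 4
S_{14} = (-12 + 4)/2 = -8/2 = -4
A_{14} = (-12 - 4)/2 = -16/2 = -8
Check: S + A = -4 + -8 = -12 = T_{14}.

(-4, -8)


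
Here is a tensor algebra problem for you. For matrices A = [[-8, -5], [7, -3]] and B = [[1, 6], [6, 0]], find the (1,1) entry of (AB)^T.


(AB)^T_{ij} = (AB)_{ji} = sum_k A_{jk} B_{ki}.
For i=1, j=1 we need (AB)_{11}:
A_{11} * B_{11} = -8 * 1 = -8
A_{12} * B_{21} = -5 * 6 = -30
Sum = -8 + -30 = -38

-38


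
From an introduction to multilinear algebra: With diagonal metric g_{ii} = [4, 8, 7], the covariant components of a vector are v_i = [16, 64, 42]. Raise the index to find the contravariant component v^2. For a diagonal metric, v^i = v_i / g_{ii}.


To raise an index with a diagonal metric: v^i = v_i / g_{ii}.
For index 2: v_2 = 64, g_{22} = 8
v^2 = 64 / 8 = 8

8


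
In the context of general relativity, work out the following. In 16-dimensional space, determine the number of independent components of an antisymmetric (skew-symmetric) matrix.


An antisymmetric rank-2 tensor satisfies A_{ij} = -A_{ji}, so diagonal entries are zero.
The independent components are the upper-triangular entries: C(n, 2) = n(n-1)/2.
n = 16
C(16, 2) = 16 * 15 / 2 = 240 / 2 = 120

120


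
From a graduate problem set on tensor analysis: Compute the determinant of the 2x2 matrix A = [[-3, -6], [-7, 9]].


For a 2x2 matrix [[a, b], [c, d]], det = a*d - b*c.
a = -3, b = -6, c = -7, d = 9
a*d = -3 * 9 = -27
b*c = -6 * -7 = 42
det = -27 - 42 = -69

-69


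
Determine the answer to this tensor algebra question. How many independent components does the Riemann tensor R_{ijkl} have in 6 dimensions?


The Riemann tensor in d dimensions has d^2(d^2 - 1)/12 independent components.
d = 6, so d^2 = 36
d^2 - 1 = 35
d^2(d^2 - 1) = 36 * 35 = 1260
Divide by 12: 1260 / 12 = 105

105


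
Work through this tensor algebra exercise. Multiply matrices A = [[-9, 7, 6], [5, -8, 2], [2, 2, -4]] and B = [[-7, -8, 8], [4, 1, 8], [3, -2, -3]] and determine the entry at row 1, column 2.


(AB)_{ij} = sum_k A_{ik} B_{kj}.
For i=1, j=2:
A_{11} * B_{12} = -9 * -8 = 72
A_{12} * B_{22} = 7 * 1 = 7
A_{13} * B_{32} = 6 * -2 = -12
Sum = 72 + 7 + -12 = 67

67


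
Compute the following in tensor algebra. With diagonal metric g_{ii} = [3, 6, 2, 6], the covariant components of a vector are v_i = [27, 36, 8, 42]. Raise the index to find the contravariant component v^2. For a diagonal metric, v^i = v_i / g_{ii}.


To raise an index with a diagonal metric: v^i = v_i / g_{ii}.
For index 2: v_2 = 36, g_{22} = 6
v^2 = 36 / 6 = 6

6


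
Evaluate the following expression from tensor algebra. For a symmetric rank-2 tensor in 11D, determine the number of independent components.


A symmetric rank-2 tensor in d dimensions has d(d+1)/2 independent components.
d = 11
d(d+1)/2 = 11 * 12 / 2 = 132 / 2 = 66

66


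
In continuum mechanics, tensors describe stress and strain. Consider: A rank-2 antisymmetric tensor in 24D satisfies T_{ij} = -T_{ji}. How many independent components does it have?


An antisymmetric rank-2 tensor satisfies A_{ij} = -A_{ji}, so diagonal entries are zero.
The independent components are the upper-triangular entries: C(n, 2) = n(n-1)/2.
n = 24
C(24, 2) = 24 * 23 / 2 = 552 / 2 = 276

276


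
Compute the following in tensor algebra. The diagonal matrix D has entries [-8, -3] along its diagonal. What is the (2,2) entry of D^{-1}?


For a diagonal matrix, the inverse has entries (D^{-1})_{ii} = 1/d_{ii}.
The diagonal entries are: d_{11} = -8, d_{22} = -3
We need (D^{-1})_{22} = 1/d_{22} = 1/-3 = -1/3

-1/3


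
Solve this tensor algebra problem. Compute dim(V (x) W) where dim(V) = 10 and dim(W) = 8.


The dimension of a tensor product is the product of dimensions.
dim(V) = 10, dim(W) = 8
dim(V (x) W) = 10 * 8 = 80

80


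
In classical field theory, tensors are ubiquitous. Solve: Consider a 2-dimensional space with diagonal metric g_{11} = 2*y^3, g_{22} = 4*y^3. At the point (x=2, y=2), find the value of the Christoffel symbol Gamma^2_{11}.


For a diagonal metric, Gamma^k_{ij} = (1/2) g^{kk} (dg_{ik}/dx_j + dg_{jk}/dx_i - dg_{ij}/dx_k).
The metric is diagonal, so g_{ab} = 0 for a != b.
At the given point: g_{11} = 16, g_{22} = 32
g^{22} = 1/32
dg_{12}/dx_1 = 0 (off-diagonal)
dg_{12}/dx_1 = 0 (off-diagonal)
dg_{11}/dx_2 = dg_{11}/dx_2 = 24
Numerator = 0 + 0 - 24 = -24
Gamma^2_{11} = -24 / (2 * 32) = -3/8

-3/8


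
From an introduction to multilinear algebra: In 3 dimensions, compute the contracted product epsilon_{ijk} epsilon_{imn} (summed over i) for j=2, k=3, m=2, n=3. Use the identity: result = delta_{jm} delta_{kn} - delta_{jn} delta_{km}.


Using the identity: epsilon_{ijk} epsilon_{imn} = delta_{jm} delta_{kn} - delta_{jn} delta_{km}.
delta_{22} = 1
delta_{33} = 1
delta_{23} = 0
delta_{32} = 0
Result = 1 * 1 - 0 * 0 = 1 - 0 = 1

1


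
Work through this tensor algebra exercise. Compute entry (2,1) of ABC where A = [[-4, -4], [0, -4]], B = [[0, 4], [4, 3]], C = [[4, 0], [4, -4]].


(ABC)_{21} = sum_m (AB)_{2m} C_{m1}. First compute row 2 of AB.
(AB)_{21} = 0*0 + -4*4 = -16
(AB)_{22} = 0*4 + -4*3 = -12
Now contract with column 1 of C:
(AB)_{21} * C_{11} = -16 * 4 = -64
(AB)_{22} * C_{21} = -12 * 4 = -48
(ABC)_{21} = -64 + -48 = -112

-112


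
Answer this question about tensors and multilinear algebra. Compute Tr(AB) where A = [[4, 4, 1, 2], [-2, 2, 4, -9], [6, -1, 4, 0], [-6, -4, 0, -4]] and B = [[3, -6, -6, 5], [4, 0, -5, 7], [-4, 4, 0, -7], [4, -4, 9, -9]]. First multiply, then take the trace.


Tr(AB) = sum_i (AB)_{ii} where (AB)_{ii} = sum_k A_{ik} B_{ki}.
(AB)_{11} = 4*3 + 4*4 + 1*-4 + 2*4 = 32
(AB)_{22} = -2*-6 + 2*0 + 4*4 + -9*-4 = 64
(AB)_{33} = 6*-6 + -1*-5 + 4*0 + 0*9 = -31
(AB)_{44} = -6*5 + -4*7 + 0*-7 + -4*-9 = -22
Tr(AB) = 32 + 64 + -31 + -22 = 43

43


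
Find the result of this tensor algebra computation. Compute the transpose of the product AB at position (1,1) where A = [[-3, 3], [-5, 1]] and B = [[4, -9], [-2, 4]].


(AB)^T_{ij} = (AB)_{ji} = sum_k A_{jk} B_{ki}.
For i=1, j=1 we need (AB)_{11}:
A_{11} * B_{11} = -3 * 4 = -12
A_{12} * B_{21} = 3 * -2 = -6
Sum = -12 + -6 = -18

-18


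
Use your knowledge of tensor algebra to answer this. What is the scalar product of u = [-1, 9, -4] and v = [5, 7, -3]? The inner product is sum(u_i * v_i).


The inner product u . v = sum of u_i * v_i.
Term-by-term: -1 * 5, 9 * 7, -4 * -3
Products: -5, 63, 12
Sum = -5 + 63 + 12 = 70

70


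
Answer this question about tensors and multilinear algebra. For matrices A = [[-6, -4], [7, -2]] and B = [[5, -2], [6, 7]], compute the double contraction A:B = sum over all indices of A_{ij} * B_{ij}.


A:B = sum over all i,j of A_{ij} * B_{ij}.
Row 1: -6*5=-30, -4*-2=8 => row sum = -22
Row 2: 7*6=42, -2*7=-14 => row sum = 28
Total = -22 + 28 = 6

6


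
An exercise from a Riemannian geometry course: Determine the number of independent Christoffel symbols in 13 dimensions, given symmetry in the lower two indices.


Christoffel symbols Gamma^k_{ij} are symmetric in i,j, so there are d * d(d+1)/2 independent symbols.
d = 13
d(d+1)/2 = 13 * 14 / 2 = 91
Total = 13 * 91 = 1183

1183


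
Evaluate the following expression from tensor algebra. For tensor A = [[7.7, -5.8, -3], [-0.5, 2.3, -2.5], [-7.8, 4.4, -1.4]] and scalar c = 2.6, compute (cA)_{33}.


Scalar multiplication: (cA)_{ij} = c * A_{ij}.
c = 2.6
A_{33} = -1.4
(cA)_{33} = 2.6 * -1.4 = -3.64

-3.64


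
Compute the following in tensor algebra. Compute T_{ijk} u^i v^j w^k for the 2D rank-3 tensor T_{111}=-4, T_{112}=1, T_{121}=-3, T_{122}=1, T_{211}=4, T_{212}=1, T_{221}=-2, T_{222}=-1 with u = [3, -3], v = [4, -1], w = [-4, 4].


S = sum over i,j,k of T_{ijk} u_i v_j w_k. Expanding all 8 terms:
T_{111}*u_1*v_1*w_1 = -4*3*4*-4 = 192  (running total: 192)
T_{112}*u_1*v_1*w_2 = 1*3*4*4 = 48  (running total: 240)
T_{121}*u_1*v_2*w_1 = -3*3*-1*-4 = -36  (running total: 204)
T_{122}*u_1*v_2*w_2 = 1*3*-1*4 = -12  (running total: 192)
T_{211}*u_2*v_1*w_1 = 4*-3*4*-4 = 192  (running total: 384)
T_{212}*u_2*v_1*w_2 = 1*-3*4*4 = -48  (running total: 336)
T_{221}*u_2*v_2*w_1 = -2*-3*-1*-4 = 24  (running total: 360)
T_{222}*u_2*v_2*w_2 = -1*-3*-1*4 = -12  (running total: 348)
S = 348

348


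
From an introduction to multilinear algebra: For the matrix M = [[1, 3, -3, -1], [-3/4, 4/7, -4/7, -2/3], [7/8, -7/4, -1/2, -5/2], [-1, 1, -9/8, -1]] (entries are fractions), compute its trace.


The trace is the sum of diagonal entries.
Diagonal: M[1,1] = 1, M[2,2] = 4/7, M[3,3] = -1/2, M[4,4] = -1
Tr(M) = 1 + 4/7 + -1/2 + -1
Computing step by step:
After adding M[1,1]: 1
After adding M[2,2]: 11/7
After adding M[3,3]: 15/14
After adding M[4,4]: 1/14
Tr(M) = 1/14

1/14


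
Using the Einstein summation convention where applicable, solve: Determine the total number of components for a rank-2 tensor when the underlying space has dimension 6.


The number of components of a rank-r tensor in d dimensions is d^r.
Here d = 6 and r = 2.
6^2 = 36

36


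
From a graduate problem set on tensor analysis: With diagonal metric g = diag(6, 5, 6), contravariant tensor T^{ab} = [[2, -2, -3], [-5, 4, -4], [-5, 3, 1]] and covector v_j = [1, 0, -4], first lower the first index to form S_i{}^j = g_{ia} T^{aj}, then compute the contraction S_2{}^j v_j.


Step 1: lower the first index. For a diagonal metric, g_{ia} T^{aj} = g_{ii} T^{ij} (no sum on i).
g_{22} = 5
S_2{}^1 = 5 * T^{21} = 5 * -5 = -25
S_2{}^2 = 5 * T^{22} = 5 * 4 = 20
S_2{}^3 = 5 * T^{23} = 5 * -4 = -20
Step 2: contract S_2{}^j with v_j.
S_2{}^1 * v_1 = -25 * 1 = -25
S_2{}^2 * v_2 = 20 * 0 = 0
S_2{}^3 * v_3 = -20 * -4 = 80
Result = -25 + 0 + 80 = 55

55


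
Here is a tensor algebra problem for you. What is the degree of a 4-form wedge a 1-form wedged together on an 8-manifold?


The degree of a wedge product is the sum of the degrees of the individual forms.
Degrees: 4, 1
Total degree = 4 + 1 = 5

5


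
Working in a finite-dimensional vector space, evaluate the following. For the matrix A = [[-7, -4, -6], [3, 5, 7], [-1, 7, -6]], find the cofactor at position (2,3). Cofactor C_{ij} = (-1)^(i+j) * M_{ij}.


To find cofactor C_{23}, delete row 2 and column 3.
The resulting 2x2 submatrix is: [[-7, -4], [-1, 7]]
Minor M_{23} = -7*7 - -4*-1
  = -49 - 4 = -53
Sign = (-1)^(2+3) = (-1)^5 = -1
Cofactor C_{23} = -1 * -53 = 53

53


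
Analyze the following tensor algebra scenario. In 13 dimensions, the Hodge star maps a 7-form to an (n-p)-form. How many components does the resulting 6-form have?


The Hodge dual of a p-form on an n-dimensional manifold is an (n-p)-form.
n = 13, p = 7, so dual degree = 13 - 7 = 6
The number of components is C(n, n-p) = C(13, 6) = 1716

1716


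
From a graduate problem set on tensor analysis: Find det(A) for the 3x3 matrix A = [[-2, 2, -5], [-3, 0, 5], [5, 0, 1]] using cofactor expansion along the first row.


Expanding along the first row, det(A) = a11*M_11 - a12*M_12 + a13*M_13, where M_1j is the (1,j) minor.
Minor M_11 = 0*1 - 5*0 = 0
Minor M_12 = -3*1 - 5*5 = -28
Minor M_13 = -3*0 - 0*5 = 0
det = -2*(0) - 2*(-28) + -5*(0)
    = 0 - -56 + 0
    = 56

56


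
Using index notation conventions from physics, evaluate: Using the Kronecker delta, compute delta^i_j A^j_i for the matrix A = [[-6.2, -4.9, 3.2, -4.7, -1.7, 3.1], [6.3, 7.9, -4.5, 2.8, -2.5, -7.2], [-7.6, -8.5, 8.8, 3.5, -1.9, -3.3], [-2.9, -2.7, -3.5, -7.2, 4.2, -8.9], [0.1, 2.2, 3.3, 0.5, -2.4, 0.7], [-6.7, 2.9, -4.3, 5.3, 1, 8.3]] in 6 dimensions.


The contraction (trace) of a rank-2 tensor is the sum of its diagonal elements.
Diagonal entries: A[1,1] = -6.2, A[2,2] = 7.9, A[3,3] = 8.8, A[4,4] = -7.2, A[5,5] = -2.4, A[6,6] = 8.3
Tr(A) = -6.2 + 7.9 + 8.8 + -7.2 + -2.4 + 8.3 = 9.2

9.2


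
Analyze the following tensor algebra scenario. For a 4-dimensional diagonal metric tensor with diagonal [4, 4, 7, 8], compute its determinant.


For a diagonal metric, the determinant is the product of diagonal entries.
Diagonal entries: 4, 4, 7, 8
det(g) = 4 * 4 * 7 * 8 = 896

896


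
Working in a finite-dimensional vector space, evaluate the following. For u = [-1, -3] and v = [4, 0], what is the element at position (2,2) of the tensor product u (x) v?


The outer product entry T_{ij} = u_i * v_j.
We need i=2, j=2.
u_2 = -3, v_2 = 0
T_{2,2} = -3 * 0 = 0

0


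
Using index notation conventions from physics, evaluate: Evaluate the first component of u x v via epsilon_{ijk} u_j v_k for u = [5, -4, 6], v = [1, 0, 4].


(u x v)_1 = sum_{j,k} epsilon_{1jk} u_j v_k. Only permutations of (1,2,3) contribute; the two non-zero terms are:
eps_{123} u_2 v_3 = 1 * -4 * 4 = -16
eps_{132} u_3 v_2 = -1 * 6 * 0 = 0
(u x v)_1 = -16

-16


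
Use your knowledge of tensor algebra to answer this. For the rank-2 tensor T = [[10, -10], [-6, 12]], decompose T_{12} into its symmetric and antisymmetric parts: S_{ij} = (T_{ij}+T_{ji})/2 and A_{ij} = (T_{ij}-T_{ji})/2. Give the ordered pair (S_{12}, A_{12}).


T_{12} = -10
T_{21} = -6
S_{12} = (-10 + -6)/2 = -16/2 = -8
A_{12} = (-10 - -6)/2 = -4/2 = -2
Check: S + A = -8 + -2 = -10 = T_{12}.

(-8, -2)


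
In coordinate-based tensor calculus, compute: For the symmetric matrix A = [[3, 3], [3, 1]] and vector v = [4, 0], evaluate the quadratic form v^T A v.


First compute Av:
(Av)_1 = 3*4 + 3*0 = 12
(Av)_2 = 3*4 + 1*0 = 12
Av = [12, 12]
Then v^T (Av) = 4*12 + 0*12
= 48 + 0 = 48

48


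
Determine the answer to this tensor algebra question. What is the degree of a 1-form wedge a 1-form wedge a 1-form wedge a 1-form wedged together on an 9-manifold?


The degree of a wedge product is the sum of the degrees of the individual forms.
Degrees: 1, 1, 1, 1
Total degree = 1 + 1 + 1 + 1 = 4

4


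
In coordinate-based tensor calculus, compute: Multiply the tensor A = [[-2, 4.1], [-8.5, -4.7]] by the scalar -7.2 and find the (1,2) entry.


Scalar multiplication: (cA)_{ij} = c * A_{ij}.
c = -7.2
A_{12} = 4.1
(cA)_{12} = -7.2 * 4.1 = -29.52

-29.52


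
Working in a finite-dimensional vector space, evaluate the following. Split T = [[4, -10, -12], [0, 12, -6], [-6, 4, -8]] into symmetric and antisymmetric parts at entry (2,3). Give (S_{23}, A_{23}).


T_{23} = -6
T_{32} = 4
S_{23} = (-6 + 4)/2 = -2/2 = -1
A_{23} = (-6 - 4)/2 = -10/2 = -5
Check: S + A = -1 + -5 = -6 = T_{23}.

(-1, -5)


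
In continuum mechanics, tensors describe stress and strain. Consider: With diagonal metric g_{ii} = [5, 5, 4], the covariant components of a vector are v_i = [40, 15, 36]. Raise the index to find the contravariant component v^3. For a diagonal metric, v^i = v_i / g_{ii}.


To raise an index with a diagonal metric: v^i = v_i / g_{ii}.
For index 3: v_3 = 36, g_{33} = 4
v^3 = 36 / 4 = 9

9


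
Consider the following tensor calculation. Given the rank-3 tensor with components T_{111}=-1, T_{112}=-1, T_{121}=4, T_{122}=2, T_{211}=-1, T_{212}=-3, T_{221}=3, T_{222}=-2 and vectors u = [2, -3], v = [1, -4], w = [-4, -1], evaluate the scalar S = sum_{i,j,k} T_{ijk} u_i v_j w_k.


S = sum over i,j,k of T_{ijk} u_i v_j w_k. Expanding all 8 terms:
T_{111}*u_1*v_1*w_1 = -1*2*1*-4 = 8  (running total: 8)
T_{112}*u_1*v_1*w_2 = -1*2*1*-1 = 2  (running total: 10)
T_{121}*u_1*v_2*w_1 = 4*2*-4*-4 = 128  (running total: 138)
T_{122}*u_1*v_2*w_2 = 2*2*-4*-1 = 16  (running total: 154)
T_{211}*u_2*v_1*w_1 = -1*-3*1*-4 = -12  (running total: 142)
T_{212}*u_2*v_1*w_2 = -3*-3*1*-1 = -9  (running total: 133)
T_{221}*u_2*v_2*w_1 = 3*-3*-4*-4 = -144  (running total: -11)
T_{222}*u_2*v_2*w_2 = -2*-3*-4*-1 = 24  (running total: 13)
S = 13

13


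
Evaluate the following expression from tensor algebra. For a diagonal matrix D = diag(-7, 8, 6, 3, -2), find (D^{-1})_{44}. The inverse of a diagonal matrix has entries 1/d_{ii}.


For a diagonal matrix, the inverse has entries (D^{-1})_{ii} = 1/d_{ii}.
The diagonal entries are: d_{11} = -7, d_{22} = 8, d_{33} = 6, d_{44} = 3, d_{55} = -2
We need (D^{-1})_{44} = 1/d_{44} = 1/3 = 1/3

1/3


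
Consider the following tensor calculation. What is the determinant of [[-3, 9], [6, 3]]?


For a 2x2 matrix [[a, b], [c, d]], det = a*d - b*c.
a = -3, b = 9, c = 6, d = 3
a*d = -3 * 3 = -9
b*c = 9 * 6 = 54
det = -9 - 54 = -63

-63


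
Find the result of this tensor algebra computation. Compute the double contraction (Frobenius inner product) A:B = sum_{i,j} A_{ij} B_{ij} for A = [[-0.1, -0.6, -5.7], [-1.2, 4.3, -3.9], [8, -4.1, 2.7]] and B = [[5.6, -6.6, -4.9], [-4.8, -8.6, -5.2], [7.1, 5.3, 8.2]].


A:B = sum over all i,j of A_{ij} * B_{ij}.
Row 1: -0.1*5.6=-0.56, -0.6*-6.6=3.96, -5.7*-4.9=27.93 => row sum = 31.33
Row 2: -1.2*-4.8=5.76, 4.3*-8.6=-36.98, -3.9*-5.2=20.28 => row sum = -10.94
Row 3: 8*7.1=56.8, -4.1*5.3=-21.73, 2.7*8.2=22.14 => row sum = 57.21
Total = 31.33 + -10.94 + 57.21 = 77.6

77.6


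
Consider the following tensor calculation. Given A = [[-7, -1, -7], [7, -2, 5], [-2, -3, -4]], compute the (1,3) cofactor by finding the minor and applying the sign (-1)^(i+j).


To find cofactor C_{13}, delete row 1 and column 3.
The resulting 2x2 submatrix is: [[7, -2], [-2, -3]]
Minor M_{13} = 7*-3 - -2*-2
  = -21 - 4 = -25
Sign = (-1)^(1+3) = (-1)^4 = 1
Cofactor C_{13} = 1 * -25 = -25

-25


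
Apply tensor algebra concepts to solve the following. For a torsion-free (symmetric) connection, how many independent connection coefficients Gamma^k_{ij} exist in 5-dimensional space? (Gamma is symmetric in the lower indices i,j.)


Christoffel symbols Gamma^k_{ij} are symmetric in i,j, so there are d * d(d+1)/2 independent symbols.
d = 5
d(d+1)/2 = 5 * 6 / 2 = 15
Total = 5 * 15 = 75

75


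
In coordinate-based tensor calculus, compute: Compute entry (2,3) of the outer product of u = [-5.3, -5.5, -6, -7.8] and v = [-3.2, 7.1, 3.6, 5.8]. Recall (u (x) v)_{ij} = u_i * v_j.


The outer product entry T_{ij} = u_i * v_j.
We need i=2, j=3.
u_2 = -5.5, v_3 = 3.6
T_{2,3} = -5.5 * 3.6 = -19.8

-19.8


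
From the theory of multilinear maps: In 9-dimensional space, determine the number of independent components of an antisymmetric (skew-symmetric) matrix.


An antisymmetric rank-2 tensor satisfies A_{ij} = -A_{ji}, so diagonal entries are zero.
The independent components are the upper-triangular entries: C(n, 2) = n(n-1)/2.
n = 9
C(9, 2) = 9 * 8 / 2 = 72 / 2 = 36

36


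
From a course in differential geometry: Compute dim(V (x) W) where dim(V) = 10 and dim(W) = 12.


The dimension of a tensor product is the product of dimensions.
dim(V) = 10, dim(W) = 12
dim(V (x) W) = 10 * 12 = 120

120


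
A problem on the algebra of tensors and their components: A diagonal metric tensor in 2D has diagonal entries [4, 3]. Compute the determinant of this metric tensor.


For a diagonal metric, the determinant is the product of diagonal entries.
Diagonal entries: 4, 3
det(g) = 4 * 3 = 12

12


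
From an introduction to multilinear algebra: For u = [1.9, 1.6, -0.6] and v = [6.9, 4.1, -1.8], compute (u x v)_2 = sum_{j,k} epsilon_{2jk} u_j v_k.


(u x v)_2 = sum_{j,k} epsilon_{2jk} u_j v_k. Only permutations of (1,2,3) contribute; the two non-zero terms are:
eps_{213} u_1 v_3 = -1 * 1.9 * -1.8 = 3.42
eps_{231} u_3 v_1 = 1 * -0.6 * 6.9 = -4.14
(u x v)_2 = -0.72

-0.72


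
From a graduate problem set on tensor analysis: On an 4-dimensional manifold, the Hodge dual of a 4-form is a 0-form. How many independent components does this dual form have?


The Hodge dual of a p-form on an n-dimensional manifold is an (n-p)-form.
n = 4, p = 4, so dual degree = 4 - 4 = 0
The number of components is C(n, n-p) = C(4, 0) = 1

1


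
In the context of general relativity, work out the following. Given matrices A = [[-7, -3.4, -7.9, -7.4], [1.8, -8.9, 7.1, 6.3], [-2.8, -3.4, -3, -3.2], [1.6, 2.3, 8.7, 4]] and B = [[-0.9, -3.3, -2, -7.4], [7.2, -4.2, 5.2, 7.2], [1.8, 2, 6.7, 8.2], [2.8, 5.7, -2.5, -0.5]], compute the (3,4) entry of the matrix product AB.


(AB)_{ij} = sum_k A_{ik} B_{kj}.
For i=3, j=4:
A_{31} * B_{14} = -2.8 * -7.4 = 20.72
A_{32} * B_{24} = -3.4 * 7.2 = -24.48
A_{33} * B_{34} = -3 * 8.2 = -24.6
A_{34} * B_{44} = -3.2 * -0.5 = 1.6
Sum = 20.72 + -24.48 + -24.6 + 1.6 = -26.76

-26.76


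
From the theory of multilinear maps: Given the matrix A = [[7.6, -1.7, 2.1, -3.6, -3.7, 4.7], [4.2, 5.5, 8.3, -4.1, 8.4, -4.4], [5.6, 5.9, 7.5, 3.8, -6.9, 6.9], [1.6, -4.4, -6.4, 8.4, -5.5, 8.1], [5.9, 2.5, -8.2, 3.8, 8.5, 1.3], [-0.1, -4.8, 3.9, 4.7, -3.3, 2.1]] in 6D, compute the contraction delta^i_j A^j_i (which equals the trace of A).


The contraction (trace) of a rank-2 tensor is the sum of its diagonal elements.
Diagonal entries: A[1,1] = 7.6, A[2,2] = 5.5, A[3,3] = 7.5, A[4,4] = 8.4, A[5,5] = 8.5, A[6,6] = 2.1
Tr(A) = 7.6 + 5.5 + 7.5 + 8.4 + 8.5 + 2.1 = 39.6

39.6


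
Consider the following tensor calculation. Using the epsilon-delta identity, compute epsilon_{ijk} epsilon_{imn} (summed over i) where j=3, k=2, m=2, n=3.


Using the identity: epsilon_{ijk} epsilon_{imn} = delta_{jm} delta_{kn} - delta_{jn} delta_{km}.
delta_{32} = 0
delta_{23} = 0
delta_{33} = 1
delta_{22} = 1
Result = 0 * 0 - 1 * 1 = 0 - 1 = -1

-1


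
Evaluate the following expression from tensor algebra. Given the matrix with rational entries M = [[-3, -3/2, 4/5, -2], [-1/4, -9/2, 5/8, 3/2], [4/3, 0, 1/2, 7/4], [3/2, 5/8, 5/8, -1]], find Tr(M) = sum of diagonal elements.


The trace is the sum of diagonal entries.
Diagonal: M[1,1] = -3, M[2,2] = -9/2, M[3,3] = 1/2, M[4,4] = -1
Tr(M) = -3 + -9/2 + 1/2 + -1
Computing step by step:
After adding M[1,1]: -3
After adding M[2,2]: -15/2
After adding M[3,3]: -7
After adding M[4,4]: -8
Tr(M) = -8

-8


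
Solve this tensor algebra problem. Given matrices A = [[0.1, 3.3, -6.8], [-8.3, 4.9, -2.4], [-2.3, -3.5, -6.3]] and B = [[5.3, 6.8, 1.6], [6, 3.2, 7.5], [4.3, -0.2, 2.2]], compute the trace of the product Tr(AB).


Tr(AB) = sum_i (AB)_{ii} where (AB)_{ii} = sum_k A_{ik} B_{ki}.
(AB)_{11} = 0.1*5.3 + 3.3*6 + -6.8*4.3 = -8.91
(AB)_{22} = -8.3*6.8 + 4.9*3.2 + -2.4*-0.2 = -40.28
(AB)_{33} = -2.3*1.6 + -3.5*7.5 + -6.3*2.2 = -43.79
Tr(AB) = -8.91 + -40.28 + -43.79 = -92.98

-92.98


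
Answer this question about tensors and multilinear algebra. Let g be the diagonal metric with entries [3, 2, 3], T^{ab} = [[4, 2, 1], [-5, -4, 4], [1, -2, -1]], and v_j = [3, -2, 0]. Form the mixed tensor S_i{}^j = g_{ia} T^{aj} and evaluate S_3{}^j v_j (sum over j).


Step 1: lower the first index. For a diagonal metric, g_{ia} T^{aj} = g_{ii} T^{ij} (no sum on i).
g_{33} = 3
S_3{}^1 = 3 * T^{31} = 3 * 1 = 3
S_3{}^2 = 3 * T^{32} = 3 * -2 = -6
S_3{}^3 = 3 * T^{33} = 3 * -1 = -3
Step 2: contract S_3{}^j with v_j.
S_3{}^1 * v_1 = 3 * 3 = 9
S_3{}^2 * v_2 = -6 * -2 = 12
S_3{}^3 * v_3 = -3 * 0 = 0
Result = 9 + 12 + 0 = 21

21


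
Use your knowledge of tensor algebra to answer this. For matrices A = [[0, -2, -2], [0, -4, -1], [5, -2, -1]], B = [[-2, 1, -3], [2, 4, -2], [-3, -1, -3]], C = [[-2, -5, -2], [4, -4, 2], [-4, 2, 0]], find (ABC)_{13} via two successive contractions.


(ABC)_{13} = sum_m (AB)_{1m} C_{m3}. First compute row 1 of AB.
(AB)_{11} = 0*-2 + -2*2 + -2*-3 = 2
(AB)_{12} = 0*1 + -2*4 + -2*-1 = -6
(AB)_{13} = 0*-3 + -2*-2 + -2*-3 = 10
Now contract with column 3 of C:
(AB)_{11} * C_{13} = 2 * -2 = -4
(AB)_{12} * C_{23} = -6 * 2 = -12
(AB)_{13} * C_{33} = 10 * 0 = 0
(ABC)_{13} = -4 + -12 + 0 = -16

-16


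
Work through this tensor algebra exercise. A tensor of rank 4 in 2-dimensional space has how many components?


The number of components of a rank-r tensor in d dimensions is d^r.
Here d = 2 and r = 4.
2^4 = 16

16


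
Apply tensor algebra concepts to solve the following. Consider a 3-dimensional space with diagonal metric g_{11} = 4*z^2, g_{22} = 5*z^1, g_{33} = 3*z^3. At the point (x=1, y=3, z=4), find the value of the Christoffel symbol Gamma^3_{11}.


For a diagonal metric, Gamma^k_{ij} = (1/2) g^{kk} (dg_{ik}/dx_j + dg_{jk}/dx_i - dg_{ij}/dx_k).
The metric is diagonal, so g_{ab} = 0 for a != b.
At the given point: g_{11} = 64, g_{22} = 20, g_{33} = 192
g^{33} = 1/192
dg_{13}/dx_1 = 0 (off-diagonal)
dg_{13}/dx_1 = 0 (off-diagonal)
dg_{11}/dx_3 = dg_{11}/dx_3 = 32
Numerator = 0 + 0 - 32 = -32
Gamma^3_{11} = -32 / (2 * 192) = -1/12

-1/12


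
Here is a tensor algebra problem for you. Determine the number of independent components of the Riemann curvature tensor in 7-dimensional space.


The Riemann tensor in d dimensions has d^2(d^2 - 1)/12 independent components.
d = 7, so d^2 = 49
d^2 - 1 = 48
d^2(d^2 - 1) = 49 * 48 = 2352
Divide by 12: 2352 / 12 = 196

196


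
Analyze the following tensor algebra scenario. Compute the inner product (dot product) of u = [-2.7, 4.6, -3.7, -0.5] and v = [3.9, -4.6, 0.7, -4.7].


The inner product u . v = sum of u_i * v_i.
Term-by-term: -2.7 * 3.9, 4.6 * -4.6, -3.7 * 0.7, -0.5 * -4.7
Products: -10.53, -21.16, -2.59, 2.35
Sum = -10.53 + -21.16 + -2.59 + 2.35 = -31.93

-31.93


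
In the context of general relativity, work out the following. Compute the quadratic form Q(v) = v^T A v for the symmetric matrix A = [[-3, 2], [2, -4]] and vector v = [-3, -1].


First compute Av:
(Av)_1 = -3*-3 + 2*-1 = 7
(Av)_2 = 2*-3 + -4*-1 = -2
Av = [7, -2]
Then v^T (Av) = -3*7 + -1*-2
= -21 + 2 = -19

-19


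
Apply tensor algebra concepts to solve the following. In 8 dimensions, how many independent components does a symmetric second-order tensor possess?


A symmetric rank-2 tensor in d dimensions has d(d+1)/2 independent components.
d = 8
d(d+1)/2 = 8 * 9 / 2 = 72 / 2 = 36

36


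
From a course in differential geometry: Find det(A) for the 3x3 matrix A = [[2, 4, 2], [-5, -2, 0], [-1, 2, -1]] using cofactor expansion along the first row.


Expanding along the first row, det(A) = a11*M_11 - a12*M_12 + a13*M_13, where M_1j is the (1,j) minor.
Minor M_11 = -2*-1 - 0*2 = 2
Minor M_12 = -5*-1 - 0*-1 = 5
Minor M_13 = -5*2 - -2*-1 = -12
det = 2*(2) - 4*(5) + 2*(-12)
    = 4 - 20 + -24
    = -40

-40


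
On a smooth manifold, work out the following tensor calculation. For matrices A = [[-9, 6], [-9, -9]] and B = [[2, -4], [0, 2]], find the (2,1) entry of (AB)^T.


(AB)^T_{ij} = (AB)_{ji} = sum_k A_{jk} B_{ki}.
For i=2, j=1 we need (AB)_{12}:
A_{11} * B_{12} = -9 * -4 = 36
A_{12} * B_{22} = 6 * 2 = 12
Sum = 36 + 12 = 48

48


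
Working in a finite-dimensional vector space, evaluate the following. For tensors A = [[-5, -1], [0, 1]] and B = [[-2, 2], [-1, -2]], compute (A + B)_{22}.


Tensor addition is component-wise: (A + B)_{ij} = A_{ij} + B_{ij}.
A_{22} = 1
B_{22} = -2
(A + B)_{22} = 1 + -2 = -1

-1


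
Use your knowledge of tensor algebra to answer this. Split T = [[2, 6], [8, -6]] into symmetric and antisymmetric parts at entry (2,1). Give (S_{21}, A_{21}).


T_{21} = 8
T_{12} = 6
S_{21} = (8 + 6)/2 = 14/2 = 7
A_{21} = (8 - 6)/2 = 2/2 = 1
Check: S + A = 7 + 1 = 8 = T_{21}.

(7, 1)


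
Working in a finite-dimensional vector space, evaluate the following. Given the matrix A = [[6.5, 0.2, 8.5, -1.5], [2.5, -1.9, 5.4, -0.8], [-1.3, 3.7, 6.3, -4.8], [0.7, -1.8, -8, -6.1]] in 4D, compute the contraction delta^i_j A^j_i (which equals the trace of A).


The contraction (trace) of a rank-2 tensor is the sum of its diagonal elements.
Diagonal entries: A[1,1] = 6.5, A[2,2] = -1.9, A[3,3] = 6.3, A[4,4] = -6.1
Tr(A) = 6.5 + -1.9 + 6.3 + -6.1 = 4.8

4.8


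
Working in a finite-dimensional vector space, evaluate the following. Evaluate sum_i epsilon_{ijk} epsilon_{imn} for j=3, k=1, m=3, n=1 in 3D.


Using the identity: epsilon_{ijk} epsilon_{imn} = delta_{jm} delta_{kn} - delta_{jn} delta_{km}.
delta_{33} = 1
delta_{11} = 1
delta_{31} = 0
delta_{13} = 0
Result = 1 * 1 - 0 * 0 = 1 - 0 = 1

1


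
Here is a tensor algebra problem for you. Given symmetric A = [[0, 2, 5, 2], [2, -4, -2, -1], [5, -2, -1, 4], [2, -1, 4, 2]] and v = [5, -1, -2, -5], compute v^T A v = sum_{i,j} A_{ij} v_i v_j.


First compute Av:
(Av)_1 = 0*5 + 2*-1 + 5*-2 + 2*-5 = -22
(Av)_2 = 2*5 + -4*-1 + -2*-2 + -1*-5 = 23
(Av)_3 = 5*5 + -2*-1 + -1*-2 + 4*-5 = 9
(Av)_4 = 2*5 + -1*-1 + 4*-2 + 2*-5 = -7
Av = [-22, 23, 9, -7]
Then v^T (Av) = 5*-22 + -1*23 + -2*9 + -5*-7
= -110 + -23 + -18 + 35 = -116

-116


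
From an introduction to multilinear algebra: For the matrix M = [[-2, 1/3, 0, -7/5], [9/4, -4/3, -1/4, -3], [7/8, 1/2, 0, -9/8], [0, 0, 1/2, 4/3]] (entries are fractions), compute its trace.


The trace is the sum of diagonal entries.
Diagonal: M[1,1] = -2, M[2,2] = -4/3, M[3,3] = 0, M[4,4] = 4/3
Tr(M) = -2 + -4/3 + 0 + 4/3
Computing step by step:
After adding M[1,1]: -2
After adding M[2,2]: -10/3
After adding M[3,3]: -10/3
After adding M[4,4]: -2
Tr(M) = -2

-2


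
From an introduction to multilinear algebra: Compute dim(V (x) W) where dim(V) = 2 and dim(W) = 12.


The dimension of a tensor product is the product of dimensions.
dim(V) = 2, dim(W) = 12
dim(V (x) W) = 2 * 12 = 24

24


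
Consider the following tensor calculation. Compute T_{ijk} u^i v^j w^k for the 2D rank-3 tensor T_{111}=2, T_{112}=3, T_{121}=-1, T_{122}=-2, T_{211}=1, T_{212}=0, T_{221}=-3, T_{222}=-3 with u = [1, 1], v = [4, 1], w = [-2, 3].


S = sum over i,j,k of T_{ijk} u_i v_j w_k. Expanding all 8 terms:
T_{111}*u_1*v_1*w_1 = 2*1*4*-2 = -16  (running total: -16)
T_{112}*u_1*v_1*w_2 = 3*1*4*3 = 36  (running total: 20)
T_{121}*u_1*v_2*w_1 = -1*1*1*-2 = 2  (running total: 22)
T_{122}*u_1*v_2*w_2 = -2*1*1*3 = -6  (running total: 16)
T_{211}*u_2*v_1*w_1 = 1*1*4*-2 = -8  (running total: 8)
T_{212}*u_2*v_1*w_2 = 0*1*4*3 = 0  (running total: 8)
T_{221}*u_2*v_2*w_1 = -3*1*1*-2 = 6  (running total: 14)
T_{222}*u_2*v_2*w_2 = -3*1*1*3 = -9  (running total: 5)
S = 5

5


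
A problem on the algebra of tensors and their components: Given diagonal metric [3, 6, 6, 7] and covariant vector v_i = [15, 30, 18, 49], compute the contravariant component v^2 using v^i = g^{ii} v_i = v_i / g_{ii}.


To raise an index with a diagonal metric: v^i = v_i / g_{ii}.
For index 2: v_2 = 30, g_{22} = 6
v^2 = 30 / 6 = 5

5


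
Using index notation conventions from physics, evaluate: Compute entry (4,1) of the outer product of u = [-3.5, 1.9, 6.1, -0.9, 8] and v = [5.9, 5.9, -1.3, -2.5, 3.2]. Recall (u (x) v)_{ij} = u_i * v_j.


The outer product entry T_{ij} = u_i * v_j.
We need i=4, j=1.
u_4 = -0.9, v_1 = 5.9
T_{4,1} = -0.9 * 5.9 = -5.31

-5.31


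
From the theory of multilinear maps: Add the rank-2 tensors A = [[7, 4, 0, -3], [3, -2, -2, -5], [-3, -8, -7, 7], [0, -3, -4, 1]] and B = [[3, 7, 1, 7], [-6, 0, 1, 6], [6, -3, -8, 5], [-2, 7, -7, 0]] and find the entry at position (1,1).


Tensor addition is component-wise: (A + B)_{ij} = A_{ij} + B_{ij}.
A_{11} = 7
B_{11} = 3
(A + B)_{11} = 7 + 3 = 10

10


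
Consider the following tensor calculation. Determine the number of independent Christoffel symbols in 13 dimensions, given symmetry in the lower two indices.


Christoffel symbols Gamma^k_{ij} are symmetric in i,j, so there are d * d(d+1)/2 independent symbols.
d = 13
d(d+1)/2 = 13 * 14 / 2 = 91
Total = 13 * 91 = 1183

1183


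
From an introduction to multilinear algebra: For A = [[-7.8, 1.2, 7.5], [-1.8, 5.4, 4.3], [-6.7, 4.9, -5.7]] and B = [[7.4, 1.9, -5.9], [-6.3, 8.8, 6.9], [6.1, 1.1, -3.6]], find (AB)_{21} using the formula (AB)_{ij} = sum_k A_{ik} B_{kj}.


(AB)_{ij} = sum_k A_{ik} B_{kj}.
For i=2, j=1:
A_{21} * B_{11} = -1.8 * 7.4 = -13.32
A_{22} * B_{21} = 5.4 * -6.3 = -34.02
A_{23} * B_{31} = 4.3 * 6.1 = 26.23
Sum = -13.32 + -34.02 + 26.23 = -21.11

-21.11


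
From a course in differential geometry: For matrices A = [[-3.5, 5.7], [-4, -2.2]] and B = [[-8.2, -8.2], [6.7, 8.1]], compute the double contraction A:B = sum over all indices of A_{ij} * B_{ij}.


A:B = sum over all i,j of A_{ij} * B_{ij}.
Row 1: -3.5*-8.2=28.7, 5.7*-8.2=-46.74 => row sum = -18.04
Row 2: -4*6.7=-26.8, -2.2*8.1=-17.82 => row sum = -44.62
Total = -18.04 + -44.62 = -62.66

-62.66


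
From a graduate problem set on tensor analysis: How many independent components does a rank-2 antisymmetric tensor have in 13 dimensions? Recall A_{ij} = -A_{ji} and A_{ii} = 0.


An antisymmetric rank-2 tensor satisfies A_{ij} = -A_{ji}, so diagonal entries are zero.
The independent components are the upper-triangular entries: C(n, 2) = n(n-1)/2.
n = 13
C(13, 2) = 13 * 12 / 2 = 156 / 2 = 78

78


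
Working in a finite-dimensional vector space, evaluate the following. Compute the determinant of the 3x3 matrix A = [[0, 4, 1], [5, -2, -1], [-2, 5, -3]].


Expanding along the first row, det(A) = a11*M_11 - a12*M_12 + a13*M_13, where M_1j is the (1,j) minor.
Minor M_11 = -2*-3 - -1*5 = 11
Minor M_12 = 5*-3 - -1*-2 = -17
Minor M_13 = 5*5 - -2*-2 = 21
det = 0*(11) - 4*(-17) + 1*(21)
    = 0 - -68 + 21
    = 89

89


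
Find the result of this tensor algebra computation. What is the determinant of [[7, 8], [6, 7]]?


For a 2x2 matrix [[a, b], [c, d]], det = a*d - b*c.
a = 7, b = 8, c = 6, d = 7
a*d = 7 * 7 = 49
b*c = 8 * 6 = 48
det = 49 - 48 = 1

1


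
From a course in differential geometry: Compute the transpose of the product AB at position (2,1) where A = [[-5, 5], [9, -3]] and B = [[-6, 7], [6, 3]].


(AB)^T_{ij} = (AB)_{ji} = sum_k A_{jk} B_{ki}.
For i=2, j=1 we need (AB)_{12}:
A_{11} * B_{12} = -5 * 7 = -35
A_{12} * B_{22} = 5 * 3 = 15
Sum = -35 + 15 = -20

-20


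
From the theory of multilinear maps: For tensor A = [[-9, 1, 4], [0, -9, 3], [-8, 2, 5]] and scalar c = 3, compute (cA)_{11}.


Scalar multiplication: (cA)_{ij} = c * A_{ij}.
c = 3
A_{11} = -9
(cA)_{11} = 3 * -9 = -27

-27


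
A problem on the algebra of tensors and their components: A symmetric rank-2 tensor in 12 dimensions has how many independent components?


A symmetric rank-2 tensor in d dimensions has d(d+1)/2 independent components.
d = 12
d(d+1)/2 = 12 * 13 / 2 = 156 / 2 = 78

78


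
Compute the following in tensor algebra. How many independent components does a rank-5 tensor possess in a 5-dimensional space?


The number of components of a rank-r tensor in d dimensions is d^r.
Here d = 5 and r = 5.
5^5 = 3125

3125


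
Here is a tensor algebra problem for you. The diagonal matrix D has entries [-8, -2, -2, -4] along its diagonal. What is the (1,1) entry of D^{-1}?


For a diagonal matrix, the inverse has entries (D^{-1})_{ii} = 1/d_{ii}.
The diagonal entries are: d_{11} = -8, d_{22} = -2, d_{33} = -2, d_{44} = -4
We need (D^{-1})_{11} = 1/d_{11} = 1/-8 = -1/8

-1/8


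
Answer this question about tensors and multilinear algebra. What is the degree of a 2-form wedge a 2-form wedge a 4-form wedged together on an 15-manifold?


The degree of a wedge product is the sum of the degrees of the individual forms.
Degrees: 2, 2, 4
Total degree = 2 + 2 + 4 = 8

8


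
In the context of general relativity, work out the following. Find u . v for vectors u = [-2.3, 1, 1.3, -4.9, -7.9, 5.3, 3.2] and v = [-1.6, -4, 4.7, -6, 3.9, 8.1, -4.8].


The inner product u . v = sum of u_i * v_i.
Term-by-term: -2.3 * -1.6, 1 * -4, 1.3 * 4.7, -4.9 * -6, -7.9 * 3.9, 5.3 * 8.1, 3.2 * -4.8
Products: 3.68, -4, 6.11, 29.4, -30.81, 42.93, -15.36
Sum = 3.68 + -4 + 6.11 + 29.4 + -30.81 + 42.93 + -15.36 = 31.95

31.95
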